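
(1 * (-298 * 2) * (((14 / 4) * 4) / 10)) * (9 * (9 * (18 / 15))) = -2027592 / 25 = -81103.68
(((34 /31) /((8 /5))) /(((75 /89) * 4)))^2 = 2289169 /55353600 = 0.04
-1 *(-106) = 106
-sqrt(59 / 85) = -sqrt(5015) / 85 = -0.83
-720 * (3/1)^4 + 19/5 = -291581/5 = -58316.20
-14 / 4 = -3.50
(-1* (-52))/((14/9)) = 234/7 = 33.43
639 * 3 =1917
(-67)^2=4489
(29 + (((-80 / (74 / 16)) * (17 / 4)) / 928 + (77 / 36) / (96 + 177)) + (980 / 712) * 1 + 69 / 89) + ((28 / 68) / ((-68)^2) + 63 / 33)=956162673978359 / 28983863587536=32.99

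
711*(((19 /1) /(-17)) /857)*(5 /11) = -0.42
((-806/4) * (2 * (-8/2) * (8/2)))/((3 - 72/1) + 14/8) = -25792/269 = -95.88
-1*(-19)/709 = 19/709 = 0.03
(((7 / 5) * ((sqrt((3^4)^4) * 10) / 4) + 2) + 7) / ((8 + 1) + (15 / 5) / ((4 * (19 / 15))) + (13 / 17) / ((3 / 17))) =1047546 / 635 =1649.68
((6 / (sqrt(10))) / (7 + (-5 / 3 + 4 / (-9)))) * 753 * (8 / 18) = 2259 * sqrt(10) / 55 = 129.88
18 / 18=1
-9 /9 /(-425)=1 /425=0.00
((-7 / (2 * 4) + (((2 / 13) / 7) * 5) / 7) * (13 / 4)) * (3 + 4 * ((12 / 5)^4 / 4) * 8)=-734634177 / 980000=-749.63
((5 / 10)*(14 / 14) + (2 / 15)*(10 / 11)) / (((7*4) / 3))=41 / 616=0.07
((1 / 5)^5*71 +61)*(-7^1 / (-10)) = 667436 / 15625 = 42.72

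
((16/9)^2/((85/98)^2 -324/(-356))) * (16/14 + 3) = 906529792/115096869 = 7.88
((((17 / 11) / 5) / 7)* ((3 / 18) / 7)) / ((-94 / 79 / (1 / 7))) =-1343 / 10639860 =-0.00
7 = 7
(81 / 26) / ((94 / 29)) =2349 / 2444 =0.96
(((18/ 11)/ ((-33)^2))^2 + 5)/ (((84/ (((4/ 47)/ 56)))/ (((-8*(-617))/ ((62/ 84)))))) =10930536306/ 18068150639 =0.60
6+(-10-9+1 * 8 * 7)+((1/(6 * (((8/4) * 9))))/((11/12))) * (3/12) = 17029/396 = 43.00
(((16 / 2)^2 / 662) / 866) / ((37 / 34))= 544 / 5302951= 0.00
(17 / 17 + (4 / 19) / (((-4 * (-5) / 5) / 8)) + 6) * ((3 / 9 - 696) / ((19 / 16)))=-1569424 / 361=-4347.43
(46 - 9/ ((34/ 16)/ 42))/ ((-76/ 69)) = 4071/ 34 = 119.74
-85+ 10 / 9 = -755 / 9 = -83.89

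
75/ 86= 0.87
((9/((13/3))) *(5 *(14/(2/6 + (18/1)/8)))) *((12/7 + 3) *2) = 213840/403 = 530.62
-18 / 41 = -0.44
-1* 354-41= -395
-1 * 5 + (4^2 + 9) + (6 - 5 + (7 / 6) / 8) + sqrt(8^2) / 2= 1207 / 48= 25.15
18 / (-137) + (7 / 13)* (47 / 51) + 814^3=48989985455803 / 90831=539353144.36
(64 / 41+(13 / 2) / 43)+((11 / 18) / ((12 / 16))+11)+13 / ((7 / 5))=15202681 / 666414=22.81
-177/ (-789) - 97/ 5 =-25216/ 1315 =-19.18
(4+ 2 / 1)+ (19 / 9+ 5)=13.11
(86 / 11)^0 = 1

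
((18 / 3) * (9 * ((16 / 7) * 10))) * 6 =51840 / 7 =7405.71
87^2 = 7569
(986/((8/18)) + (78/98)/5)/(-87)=-362381/14210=-25.50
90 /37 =2.43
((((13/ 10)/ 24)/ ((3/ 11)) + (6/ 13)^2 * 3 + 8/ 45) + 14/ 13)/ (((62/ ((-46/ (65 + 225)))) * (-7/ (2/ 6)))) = 5855777/ 22971967200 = 0.00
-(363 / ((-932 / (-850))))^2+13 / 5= -119001055097 / 1085780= -109599.60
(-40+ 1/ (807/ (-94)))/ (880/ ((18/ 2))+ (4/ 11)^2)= -5875881/ 14340928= -0.41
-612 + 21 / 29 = -17727 / 29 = -611.28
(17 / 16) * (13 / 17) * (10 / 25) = 13 / 40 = 0.32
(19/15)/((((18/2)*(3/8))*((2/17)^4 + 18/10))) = 12695192/60893289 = 0.21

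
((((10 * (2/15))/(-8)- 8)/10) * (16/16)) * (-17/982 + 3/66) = -0.02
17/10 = 1.70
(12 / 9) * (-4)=-16 / 3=-5.33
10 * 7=70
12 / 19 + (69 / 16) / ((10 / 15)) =4317 / 608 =7.10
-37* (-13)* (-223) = -107263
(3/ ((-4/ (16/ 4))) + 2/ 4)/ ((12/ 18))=-15/ 4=-3.75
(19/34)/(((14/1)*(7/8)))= 38/833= 0.05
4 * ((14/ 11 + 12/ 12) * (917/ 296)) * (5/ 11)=114625/ 8954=12.80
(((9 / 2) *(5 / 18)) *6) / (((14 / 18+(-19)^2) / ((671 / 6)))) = 2745 / 1184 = 2.32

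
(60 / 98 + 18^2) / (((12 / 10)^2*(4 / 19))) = 1259225 / 1176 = 1070.77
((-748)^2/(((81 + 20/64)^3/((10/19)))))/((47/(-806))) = -18471330775040/1966451993593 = -9.39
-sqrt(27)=-3* sqrt(3)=-5.20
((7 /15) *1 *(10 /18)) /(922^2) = 0.00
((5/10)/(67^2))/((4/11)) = 11/35912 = 0.00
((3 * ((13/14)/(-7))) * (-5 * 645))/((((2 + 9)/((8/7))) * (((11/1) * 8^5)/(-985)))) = -123888375/339992576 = -0.36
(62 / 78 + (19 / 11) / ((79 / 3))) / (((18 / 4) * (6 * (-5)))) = -29162 / 4575285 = -0.01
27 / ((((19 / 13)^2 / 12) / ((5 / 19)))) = 273780 / 6859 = 39.92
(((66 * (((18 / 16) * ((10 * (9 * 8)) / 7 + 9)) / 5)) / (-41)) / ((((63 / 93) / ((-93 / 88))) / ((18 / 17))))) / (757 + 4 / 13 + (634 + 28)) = 2377030617 / 50412560240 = 0.05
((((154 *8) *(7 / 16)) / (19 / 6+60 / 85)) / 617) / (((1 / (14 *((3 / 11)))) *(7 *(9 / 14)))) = 46648 / 243715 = 0.19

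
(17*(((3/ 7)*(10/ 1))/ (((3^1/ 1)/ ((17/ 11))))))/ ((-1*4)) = -1445/ 154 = -9.38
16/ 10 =8/ 5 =1.60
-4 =-4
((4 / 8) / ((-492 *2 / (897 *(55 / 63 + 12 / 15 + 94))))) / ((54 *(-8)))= 9010963 / 89268480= 0.10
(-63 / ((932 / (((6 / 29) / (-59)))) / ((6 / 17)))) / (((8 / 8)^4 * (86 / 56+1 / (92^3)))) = 1030204224 / 18910626048571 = 0.00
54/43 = 1.26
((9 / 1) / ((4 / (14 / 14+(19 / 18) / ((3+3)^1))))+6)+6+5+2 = 1039 / 48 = 21.65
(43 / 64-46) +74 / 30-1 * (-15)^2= -257147 / 960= -267.86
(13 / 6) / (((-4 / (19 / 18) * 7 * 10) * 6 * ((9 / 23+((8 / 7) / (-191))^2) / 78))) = -1450739927 / 5346695520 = -0.27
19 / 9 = 2.11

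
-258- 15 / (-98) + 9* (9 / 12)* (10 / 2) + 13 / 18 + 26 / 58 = -11404025 / 51156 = -222.93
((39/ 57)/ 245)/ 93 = 13/ 432915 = 0.00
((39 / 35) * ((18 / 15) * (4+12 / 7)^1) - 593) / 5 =-143413 / 1225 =-117.07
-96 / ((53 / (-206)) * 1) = 19776 / 53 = 373.13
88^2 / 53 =7744 / 53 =146.11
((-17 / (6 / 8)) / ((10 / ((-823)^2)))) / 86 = -11514593 / 645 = -17852.08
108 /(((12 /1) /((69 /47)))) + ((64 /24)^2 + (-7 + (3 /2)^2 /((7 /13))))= 207299 /11844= 17.50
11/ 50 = 0.22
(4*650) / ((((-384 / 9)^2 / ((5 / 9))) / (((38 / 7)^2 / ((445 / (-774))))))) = -45404775 / 1116416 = -40.67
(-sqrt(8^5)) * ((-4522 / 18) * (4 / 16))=72352 * sqrt(2) / 9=11369.02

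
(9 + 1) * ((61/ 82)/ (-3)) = -305/ 123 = -2.48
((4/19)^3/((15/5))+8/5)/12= 41234/308655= 0.13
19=19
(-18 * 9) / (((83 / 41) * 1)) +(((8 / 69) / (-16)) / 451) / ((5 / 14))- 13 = -1201349576 / 12914385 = -93.02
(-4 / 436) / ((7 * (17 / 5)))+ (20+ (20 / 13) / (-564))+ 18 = 903408014 / 23775843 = 38.00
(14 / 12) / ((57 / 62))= 217 / 171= 1.27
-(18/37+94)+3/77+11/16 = -4273957/45584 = -93.76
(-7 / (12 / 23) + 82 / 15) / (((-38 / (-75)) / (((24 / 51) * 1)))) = -2385 / 323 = -7.38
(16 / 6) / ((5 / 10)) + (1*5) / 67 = 1087 / 201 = 5.41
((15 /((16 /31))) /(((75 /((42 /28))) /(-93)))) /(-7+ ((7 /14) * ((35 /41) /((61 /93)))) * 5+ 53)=-21631149 /19709360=-1.10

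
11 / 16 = 0.69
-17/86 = -0.20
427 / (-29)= -427 / 29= -14.72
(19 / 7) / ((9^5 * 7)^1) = 19 / 2893401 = 0.00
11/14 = 0.79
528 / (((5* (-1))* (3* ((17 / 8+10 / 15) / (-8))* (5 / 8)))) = 270336 / 1675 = 161.39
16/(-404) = -4/101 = -0.04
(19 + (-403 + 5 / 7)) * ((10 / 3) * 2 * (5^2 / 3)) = -1341500 / 63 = -21293.65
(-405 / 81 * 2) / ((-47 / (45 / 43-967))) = -415360 / 2021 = -205.52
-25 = -25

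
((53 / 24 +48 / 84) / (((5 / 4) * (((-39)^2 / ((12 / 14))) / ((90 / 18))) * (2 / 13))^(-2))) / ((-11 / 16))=-1657383 / 88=-18833.90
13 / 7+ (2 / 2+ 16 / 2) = 76 / 7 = 10.86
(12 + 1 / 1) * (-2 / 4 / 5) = -13 / 10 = -1.30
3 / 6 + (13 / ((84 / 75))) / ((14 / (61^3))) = 73769021 / 392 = 188186.28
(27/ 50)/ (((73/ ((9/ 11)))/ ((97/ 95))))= 23571/ 3814250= 0.01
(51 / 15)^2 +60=1789 / 25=71.56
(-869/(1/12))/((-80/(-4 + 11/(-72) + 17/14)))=-1286989/3360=-383.03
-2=-2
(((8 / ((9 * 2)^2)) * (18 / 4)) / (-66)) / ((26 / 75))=-25 / 5148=-0.00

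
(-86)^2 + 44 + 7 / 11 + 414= 86401 / 11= 7854.64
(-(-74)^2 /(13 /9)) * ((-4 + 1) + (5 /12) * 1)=127317 /13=9793.62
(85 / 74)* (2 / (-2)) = -85 / 74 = -1.15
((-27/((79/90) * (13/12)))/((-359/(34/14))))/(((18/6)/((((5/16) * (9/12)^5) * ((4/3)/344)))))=8365275/454560124928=0.00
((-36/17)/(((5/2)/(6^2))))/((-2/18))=23328/85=274.45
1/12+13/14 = 85/84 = 1.01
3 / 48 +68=1089 / 16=68.06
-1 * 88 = -88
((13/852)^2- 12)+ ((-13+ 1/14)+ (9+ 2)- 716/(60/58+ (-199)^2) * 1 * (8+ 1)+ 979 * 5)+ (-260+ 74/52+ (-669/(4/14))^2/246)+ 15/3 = 6439638907469168155/239263571815632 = 26914.41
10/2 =5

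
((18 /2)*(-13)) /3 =-39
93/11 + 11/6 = 679/66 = 10.29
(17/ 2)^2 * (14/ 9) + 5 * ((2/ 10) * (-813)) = -12611/ 18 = -700.61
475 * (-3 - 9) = -5700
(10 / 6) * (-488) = -2440 / 3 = -813.33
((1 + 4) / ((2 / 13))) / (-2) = -65 / 4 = -16.25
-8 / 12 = -2 / 3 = -0.67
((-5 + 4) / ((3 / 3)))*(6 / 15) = -0.40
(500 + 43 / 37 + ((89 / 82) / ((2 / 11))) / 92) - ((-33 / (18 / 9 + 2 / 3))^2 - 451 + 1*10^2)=1561076761 / 2233024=699.09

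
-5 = -5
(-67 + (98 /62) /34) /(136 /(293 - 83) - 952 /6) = 7409745 /17487968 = 0.42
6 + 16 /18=62 /9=6.89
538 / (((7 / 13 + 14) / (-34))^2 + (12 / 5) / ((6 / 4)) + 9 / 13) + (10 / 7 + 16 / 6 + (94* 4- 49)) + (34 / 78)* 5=121149494416 / 220017707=550.64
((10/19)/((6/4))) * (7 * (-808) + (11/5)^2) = -188372/95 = -1982.86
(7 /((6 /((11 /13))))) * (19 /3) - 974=-226453 /234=-967.75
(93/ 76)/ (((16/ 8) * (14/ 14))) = 93/ 152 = 0.61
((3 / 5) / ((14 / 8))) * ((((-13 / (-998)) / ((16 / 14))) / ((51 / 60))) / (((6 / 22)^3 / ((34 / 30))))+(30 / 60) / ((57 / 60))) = 3918059 / 8959545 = 0.44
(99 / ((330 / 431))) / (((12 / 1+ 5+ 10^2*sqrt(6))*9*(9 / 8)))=-29308 / 8060985+ 34480*sqrt(6) / 1612197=0.05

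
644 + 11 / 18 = 11603 / 18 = 644.61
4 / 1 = 4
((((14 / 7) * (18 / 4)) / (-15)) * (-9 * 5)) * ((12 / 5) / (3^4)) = 4 / 5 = 0.80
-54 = -54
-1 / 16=-0.06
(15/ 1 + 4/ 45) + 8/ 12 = 15.76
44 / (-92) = -11 / 23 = -0.48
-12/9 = -4/3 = -1.33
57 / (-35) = -1.63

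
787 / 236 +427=101559 / 236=430.33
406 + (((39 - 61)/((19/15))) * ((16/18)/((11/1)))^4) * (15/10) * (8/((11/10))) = 405.99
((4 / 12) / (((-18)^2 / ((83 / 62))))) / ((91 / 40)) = 0.00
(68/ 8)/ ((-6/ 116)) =-493/ 3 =-164.33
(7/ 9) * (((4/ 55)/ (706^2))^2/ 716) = 7/ 302677217099621100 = 0.00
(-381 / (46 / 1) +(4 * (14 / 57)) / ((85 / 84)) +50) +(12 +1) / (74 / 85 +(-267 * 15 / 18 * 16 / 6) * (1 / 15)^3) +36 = 43266338126 / 444217055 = 97.40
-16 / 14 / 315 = -8 / 2205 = -0.00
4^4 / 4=64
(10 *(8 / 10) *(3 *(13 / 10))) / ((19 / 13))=2028 / 95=21.35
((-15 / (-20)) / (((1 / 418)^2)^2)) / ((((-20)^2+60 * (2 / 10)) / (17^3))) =28122450647379 / 103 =273033501430.86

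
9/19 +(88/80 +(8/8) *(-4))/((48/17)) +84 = 761033/9120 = 83.45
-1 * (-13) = 13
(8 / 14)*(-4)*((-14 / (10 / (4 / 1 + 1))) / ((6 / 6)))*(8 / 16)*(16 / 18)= 64 / 9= 7.11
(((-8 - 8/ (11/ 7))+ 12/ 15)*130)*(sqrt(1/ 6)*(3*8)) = -70304*sqrt(6)/ 11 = -15655.36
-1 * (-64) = 64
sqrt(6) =2.45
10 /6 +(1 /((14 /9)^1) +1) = 139 /42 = 3.31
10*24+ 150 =390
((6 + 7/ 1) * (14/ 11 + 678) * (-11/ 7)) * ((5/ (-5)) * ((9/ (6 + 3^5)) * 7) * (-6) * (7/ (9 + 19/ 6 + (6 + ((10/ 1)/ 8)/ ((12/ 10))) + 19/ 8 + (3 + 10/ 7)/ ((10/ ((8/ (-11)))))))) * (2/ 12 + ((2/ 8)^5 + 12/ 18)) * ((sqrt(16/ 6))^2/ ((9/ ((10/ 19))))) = -419341272350/ 464711937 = -902.37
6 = 6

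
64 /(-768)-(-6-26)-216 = -2209 /12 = -184.08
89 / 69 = 1.29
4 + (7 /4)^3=599 /64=9.36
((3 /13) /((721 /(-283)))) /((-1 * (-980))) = -849 /9185540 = -0.00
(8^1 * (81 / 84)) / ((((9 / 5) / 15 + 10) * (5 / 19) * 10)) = 513 / 1771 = 0.29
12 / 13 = 0.92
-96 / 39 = -32 / 13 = -2.46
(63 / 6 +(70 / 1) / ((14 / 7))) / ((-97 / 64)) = -2912 / 97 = -30.02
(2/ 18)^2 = 1/ 81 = 0.01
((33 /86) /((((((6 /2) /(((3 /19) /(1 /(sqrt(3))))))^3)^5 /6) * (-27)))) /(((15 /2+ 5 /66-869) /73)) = 19317771 * sqrt(3) /18556817617364788323563939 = 0.00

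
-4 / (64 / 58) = -3.62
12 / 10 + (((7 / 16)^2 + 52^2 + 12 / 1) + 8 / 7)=24358067 / 8960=2718.53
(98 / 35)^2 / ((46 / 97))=9506 / 575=16.53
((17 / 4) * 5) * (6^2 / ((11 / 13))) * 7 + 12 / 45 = 1044269 / 165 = 6328.90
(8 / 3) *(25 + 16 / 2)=88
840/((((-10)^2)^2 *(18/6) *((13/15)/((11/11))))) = 21/650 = 0.03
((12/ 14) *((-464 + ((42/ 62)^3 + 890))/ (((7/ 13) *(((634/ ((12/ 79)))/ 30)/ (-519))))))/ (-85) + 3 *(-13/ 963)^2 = 5721570274418603293/ 192109019731196967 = 29.78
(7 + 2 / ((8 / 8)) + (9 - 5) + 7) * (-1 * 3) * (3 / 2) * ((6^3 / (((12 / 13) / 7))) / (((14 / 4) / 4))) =-168480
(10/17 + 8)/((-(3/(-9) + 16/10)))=-2190/323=-6.78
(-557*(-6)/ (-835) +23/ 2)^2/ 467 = 156775441/ 1302416300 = 0.12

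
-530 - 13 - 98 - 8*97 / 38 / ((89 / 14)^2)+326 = -47483233 / 150499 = -315.51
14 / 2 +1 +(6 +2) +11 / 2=21.50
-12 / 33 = -4 / 11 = -0.36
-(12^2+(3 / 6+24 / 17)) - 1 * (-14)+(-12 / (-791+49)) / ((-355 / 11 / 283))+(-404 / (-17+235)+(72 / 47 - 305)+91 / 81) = -810638841590411 / 1858191865110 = -436.25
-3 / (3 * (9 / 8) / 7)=-56 / 9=-6.22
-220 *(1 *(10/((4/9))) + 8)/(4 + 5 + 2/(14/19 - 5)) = -543510/691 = -786.56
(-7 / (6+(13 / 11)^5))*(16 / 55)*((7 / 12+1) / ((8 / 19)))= -36997807 / 40127970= -0.92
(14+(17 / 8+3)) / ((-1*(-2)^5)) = 153 / 256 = 0.60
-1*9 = -9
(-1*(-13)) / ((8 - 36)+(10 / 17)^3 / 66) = -0.46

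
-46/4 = -23/2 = -11.50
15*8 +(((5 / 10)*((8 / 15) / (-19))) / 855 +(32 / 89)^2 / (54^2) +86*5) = 28662724128682 / 52114041225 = 550.00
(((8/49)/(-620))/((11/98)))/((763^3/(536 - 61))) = -380/151470476927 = -0.00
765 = 765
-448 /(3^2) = -49.78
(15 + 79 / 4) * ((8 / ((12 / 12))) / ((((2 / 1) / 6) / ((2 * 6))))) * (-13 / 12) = -10842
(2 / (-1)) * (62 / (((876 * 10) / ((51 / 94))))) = -527 / 68620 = -0.01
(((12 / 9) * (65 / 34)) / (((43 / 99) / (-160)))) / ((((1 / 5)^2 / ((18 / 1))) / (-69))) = 21312720000 / 731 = 29155567.72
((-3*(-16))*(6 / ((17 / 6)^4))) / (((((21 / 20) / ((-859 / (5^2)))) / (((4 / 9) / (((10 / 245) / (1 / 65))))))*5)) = -664989696 / 135721625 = -4.90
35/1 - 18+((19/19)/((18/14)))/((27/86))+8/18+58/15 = 28903/1215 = 23.79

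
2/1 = 2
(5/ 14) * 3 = 15/ 14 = 1.07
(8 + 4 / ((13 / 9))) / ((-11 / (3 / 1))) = -420 / 143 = -2.94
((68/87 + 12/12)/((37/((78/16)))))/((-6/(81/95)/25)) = -272025/326192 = -0.83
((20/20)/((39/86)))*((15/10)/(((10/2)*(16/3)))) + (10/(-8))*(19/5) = -4811/1040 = -4.63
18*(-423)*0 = 0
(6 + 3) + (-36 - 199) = -226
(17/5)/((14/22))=187/35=5.34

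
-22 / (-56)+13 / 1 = 13.39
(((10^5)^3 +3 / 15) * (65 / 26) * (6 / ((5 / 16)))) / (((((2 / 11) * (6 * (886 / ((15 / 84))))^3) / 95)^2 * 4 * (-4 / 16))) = -0.00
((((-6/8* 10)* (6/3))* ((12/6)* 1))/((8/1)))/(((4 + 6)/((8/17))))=-3/17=-0.18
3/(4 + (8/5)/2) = 5/8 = 0.62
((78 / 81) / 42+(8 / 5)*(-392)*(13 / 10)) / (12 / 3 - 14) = 11557403 / 141750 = 81.53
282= 282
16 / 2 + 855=863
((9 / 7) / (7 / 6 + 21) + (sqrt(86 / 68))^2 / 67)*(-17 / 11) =-163045 / 1372294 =-0.12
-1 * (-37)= 37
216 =216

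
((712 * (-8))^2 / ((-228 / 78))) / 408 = -26361088 / 969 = -27204.43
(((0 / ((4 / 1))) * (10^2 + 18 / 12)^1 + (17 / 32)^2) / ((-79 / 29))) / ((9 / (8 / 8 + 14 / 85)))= -5423 / 404480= -0.01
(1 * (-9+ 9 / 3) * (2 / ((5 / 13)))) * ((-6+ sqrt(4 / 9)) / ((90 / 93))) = 12896 / 75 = 171.95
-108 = -108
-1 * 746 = -746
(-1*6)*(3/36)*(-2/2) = 1/2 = 0.50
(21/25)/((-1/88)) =-1848/25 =-73.92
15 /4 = 3.75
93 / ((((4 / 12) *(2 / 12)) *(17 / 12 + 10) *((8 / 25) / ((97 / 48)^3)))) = 2121964725 / 561152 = 3781.44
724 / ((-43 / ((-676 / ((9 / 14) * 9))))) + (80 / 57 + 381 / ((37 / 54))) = 6181873166 / 2448549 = 2524.71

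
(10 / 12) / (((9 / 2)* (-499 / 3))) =-5 / 4491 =-0.00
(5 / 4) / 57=5 / 228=0.02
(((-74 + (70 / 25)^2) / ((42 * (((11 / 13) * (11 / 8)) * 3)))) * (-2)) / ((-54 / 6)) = -0.10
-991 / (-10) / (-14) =-991 / 140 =-7.08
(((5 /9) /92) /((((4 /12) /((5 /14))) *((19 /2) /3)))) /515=5 /1260308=0.00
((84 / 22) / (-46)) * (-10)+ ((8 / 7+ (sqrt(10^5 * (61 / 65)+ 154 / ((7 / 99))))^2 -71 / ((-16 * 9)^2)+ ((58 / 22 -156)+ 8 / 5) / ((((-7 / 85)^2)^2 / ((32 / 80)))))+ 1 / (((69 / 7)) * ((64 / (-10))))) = -200394400285215431 / 163749890304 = -1223783.42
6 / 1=6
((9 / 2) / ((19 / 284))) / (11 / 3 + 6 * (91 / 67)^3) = 1153125342 / 320580749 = 3.60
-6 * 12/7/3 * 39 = -936/7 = -133.71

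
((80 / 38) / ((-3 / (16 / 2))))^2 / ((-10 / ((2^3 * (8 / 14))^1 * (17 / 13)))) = -18.84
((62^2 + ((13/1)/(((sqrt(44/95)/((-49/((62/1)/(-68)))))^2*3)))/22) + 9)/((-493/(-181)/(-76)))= -24383452788094/171979599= -141781.08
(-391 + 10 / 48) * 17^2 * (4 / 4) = -2710531 / 24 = -112938.79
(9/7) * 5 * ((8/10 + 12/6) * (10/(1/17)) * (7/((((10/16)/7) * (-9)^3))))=-26656/81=-329.09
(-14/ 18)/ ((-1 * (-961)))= -7/ 8649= -0.00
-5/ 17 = -0.29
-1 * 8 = -8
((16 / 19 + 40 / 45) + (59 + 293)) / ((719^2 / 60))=1209760 / 29466777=0.04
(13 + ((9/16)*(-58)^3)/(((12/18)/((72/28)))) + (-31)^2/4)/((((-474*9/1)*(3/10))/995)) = 58933665925/179172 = 328922.30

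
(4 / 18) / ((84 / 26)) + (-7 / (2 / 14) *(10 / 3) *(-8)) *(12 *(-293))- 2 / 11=-9551425195 / 2079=-4594240.11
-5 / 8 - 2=-21 / 8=-2.62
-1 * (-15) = 15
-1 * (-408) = 408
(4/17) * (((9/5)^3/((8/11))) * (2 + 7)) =72171/4250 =16.98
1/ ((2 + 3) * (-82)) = -1/ 410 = -0.00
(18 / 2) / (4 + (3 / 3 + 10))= 0.60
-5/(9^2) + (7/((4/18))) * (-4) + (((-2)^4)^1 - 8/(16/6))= -9158/81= -113.06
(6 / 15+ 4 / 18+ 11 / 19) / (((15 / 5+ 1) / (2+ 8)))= 1027 / 342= 3.00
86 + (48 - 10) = 124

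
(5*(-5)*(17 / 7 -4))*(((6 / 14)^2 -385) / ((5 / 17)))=-17630360 / 343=-51400.47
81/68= 1.19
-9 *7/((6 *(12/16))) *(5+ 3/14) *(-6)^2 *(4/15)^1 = -3504/5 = -700.80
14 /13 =1.08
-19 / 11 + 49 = 520 / 11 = 47.27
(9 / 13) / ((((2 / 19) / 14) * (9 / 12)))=1596 / 13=122.77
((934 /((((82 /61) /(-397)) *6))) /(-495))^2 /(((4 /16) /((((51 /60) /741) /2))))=19.79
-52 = -52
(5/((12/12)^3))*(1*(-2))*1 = -10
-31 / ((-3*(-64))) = -31 / 192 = -0.16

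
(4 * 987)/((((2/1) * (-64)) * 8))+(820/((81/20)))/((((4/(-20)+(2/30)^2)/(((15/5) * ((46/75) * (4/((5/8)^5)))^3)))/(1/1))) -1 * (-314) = -9202048968520338743814877/174023437500000000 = -52878216.29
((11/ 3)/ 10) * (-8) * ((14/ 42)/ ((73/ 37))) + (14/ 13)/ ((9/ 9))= 24826/ 42705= 0.58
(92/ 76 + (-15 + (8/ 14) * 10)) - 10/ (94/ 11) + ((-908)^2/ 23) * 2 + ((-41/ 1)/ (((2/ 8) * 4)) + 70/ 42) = 30901393853/ 431319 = 71643.94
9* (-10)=-90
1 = 1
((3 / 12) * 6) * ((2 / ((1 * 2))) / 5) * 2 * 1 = 0.60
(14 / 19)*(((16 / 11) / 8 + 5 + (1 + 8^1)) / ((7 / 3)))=936 / 209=4.48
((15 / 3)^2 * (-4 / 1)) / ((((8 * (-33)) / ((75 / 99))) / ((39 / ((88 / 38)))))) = 154375 / 31944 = 4.83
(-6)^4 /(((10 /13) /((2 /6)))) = 2808 /5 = 561.60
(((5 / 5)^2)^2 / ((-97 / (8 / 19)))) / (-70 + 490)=-2 / 193515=-0.00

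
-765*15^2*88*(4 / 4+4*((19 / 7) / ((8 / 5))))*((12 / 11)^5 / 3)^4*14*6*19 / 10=-80985112832458953975870259200 / 61159090448414546291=-1324171308.61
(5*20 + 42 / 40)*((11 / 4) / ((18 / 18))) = 22231 / 80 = 277.89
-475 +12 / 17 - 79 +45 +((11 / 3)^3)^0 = -8624 / 17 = -507.29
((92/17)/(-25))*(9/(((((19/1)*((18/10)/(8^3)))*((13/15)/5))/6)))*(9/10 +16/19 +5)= -543062016/79781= -6806.91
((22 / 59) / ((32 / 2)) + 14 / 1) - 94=-79.98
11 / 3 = 3.67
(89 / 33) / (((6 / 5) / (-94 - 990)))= -241190 / 99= -2436.26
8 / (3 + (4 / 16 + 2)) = 32 / 21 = 1.52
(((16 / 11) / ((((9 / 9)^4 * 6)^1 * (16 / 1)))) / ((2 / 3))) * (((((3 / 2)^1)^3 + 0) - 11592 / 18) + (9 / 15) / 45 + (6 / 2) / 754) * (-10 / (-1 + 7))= 144905459 / 5971680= 24.27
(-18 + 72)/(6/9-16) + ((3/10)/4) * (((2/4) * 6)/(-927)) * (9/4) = -1335087/379040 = -3.52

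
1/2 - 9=-17/2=-8.50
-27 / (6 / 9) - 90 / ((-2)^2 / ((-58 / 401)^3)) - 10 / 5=-5472122045 / 128962402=-42.43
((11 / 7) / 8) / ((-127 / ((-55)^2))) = -33275 / 7112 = -4.68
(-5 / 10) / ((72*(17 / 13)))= -13 / 2448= -0.01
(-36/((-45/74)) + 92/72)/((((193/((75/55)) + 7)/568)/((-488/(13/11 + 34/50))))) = -6482749075/106944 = -60618.17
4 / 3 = 1.33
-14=-14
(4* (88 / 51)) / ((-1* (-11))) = 0.63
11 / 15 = 0.73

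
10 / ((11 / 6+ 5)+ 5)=60 / 71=0.85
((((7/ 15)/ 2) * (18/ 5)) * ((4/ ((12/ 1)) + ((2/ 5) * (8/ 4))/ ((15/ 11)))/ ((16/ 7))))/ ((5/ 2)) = 3381/ 25000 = 0.14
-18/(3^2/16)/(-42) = 16/21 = 0.76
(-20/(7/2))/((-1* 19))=40/133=0.30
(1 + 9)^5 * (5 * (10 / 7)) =5000000 / 7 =714285.71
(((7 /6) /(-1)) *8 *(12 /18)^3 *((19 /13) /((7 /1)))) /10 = -304 /5265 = -0.06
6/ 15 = 0.40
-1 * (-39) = 39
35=35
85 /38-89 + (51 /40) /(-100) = -6594969 /76000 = -86.78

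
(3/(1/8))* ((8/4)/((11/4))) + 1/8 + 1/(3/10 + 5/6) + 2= 30611/1496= 20.46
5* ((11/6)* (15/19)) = 7.24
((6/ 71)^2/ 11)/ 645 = 12/ 11921965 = 0.00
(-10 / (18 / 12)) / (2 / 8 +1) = -5.33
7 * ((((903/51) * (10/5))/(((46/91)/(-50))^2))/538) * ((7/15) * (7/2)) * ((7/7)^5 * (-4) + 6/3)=-14725.68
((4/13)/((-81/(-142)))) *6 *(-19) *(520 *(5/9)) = -4316800/243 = -17764.61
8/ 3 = 2.67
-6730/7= -961.43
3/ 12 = 1/ 4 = 0.25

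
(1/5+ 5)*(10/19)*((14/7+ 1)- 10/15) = 364/57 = 6.39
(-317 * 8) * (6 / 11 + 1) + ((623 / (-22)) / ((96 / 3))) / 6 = -16555631 / 4224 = -3919.42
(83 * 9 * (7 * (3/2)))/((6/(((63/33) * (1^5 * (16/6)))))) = 73206/11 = 6655.09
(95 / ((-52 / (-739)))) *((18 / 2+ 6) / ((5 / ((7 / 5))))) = 294861 / 52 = 5670.40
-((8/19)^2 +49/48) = -20761/17328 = -1.20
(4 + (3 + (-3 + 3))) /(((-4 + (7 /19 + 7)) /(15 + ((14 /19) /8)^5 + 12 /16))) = 279541790353 /8540717056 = 32.73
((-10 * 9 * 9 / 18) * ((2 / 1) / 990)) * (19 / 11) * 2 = -38 / 121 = -0.31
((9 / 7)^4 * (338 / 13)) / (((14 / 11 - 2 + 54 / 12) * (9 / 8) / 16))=53374464 / 199283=267.83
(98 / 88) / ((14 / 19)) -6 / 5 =137 / 440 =0.31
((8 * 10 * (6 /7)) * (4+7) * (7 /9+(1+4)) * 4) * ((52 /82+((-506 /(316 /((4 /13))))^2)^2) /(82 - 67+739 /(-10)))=-8901803078671923200 /43396716233505453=-205.13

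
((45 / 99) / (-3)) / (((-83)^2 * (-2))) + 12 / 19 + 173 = 173.63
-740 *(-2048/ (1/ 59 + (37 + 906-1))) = 89415680/ 55579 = 1608.80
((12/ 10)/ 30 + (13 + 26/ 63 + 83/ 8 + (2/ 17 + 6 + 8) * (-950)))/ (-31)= 2867696107/ 6640200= 431.87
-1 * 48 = -48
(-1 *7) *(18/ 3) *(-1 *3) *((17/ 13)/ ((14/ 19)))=2907/ 13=223.62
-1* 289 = -289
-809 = -809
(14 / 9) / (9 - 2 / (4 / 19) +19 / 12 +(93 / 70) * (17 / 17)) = 1960 / 3039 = 0.64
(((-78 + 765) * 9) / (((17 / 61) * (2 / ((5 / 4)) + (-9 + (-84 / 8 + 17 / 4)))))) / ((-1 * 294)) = 419070 / 75803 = 5.53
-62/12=-31/6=-5.17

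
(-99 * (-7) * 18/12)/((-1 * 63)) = -33/2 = -16.50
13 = 13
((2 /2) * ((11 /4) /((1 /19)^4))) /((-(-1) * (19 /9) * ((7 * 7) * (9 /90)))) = 3395205 /98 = 34644.95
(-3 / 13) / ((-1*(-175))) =-3 / 2275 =-0.00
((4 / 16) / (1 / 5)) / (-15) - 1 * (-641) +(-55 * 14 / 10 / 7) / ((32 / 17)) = 60967 / 96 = 635.07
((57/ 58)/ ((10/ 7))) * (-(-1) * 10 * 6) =1197/ 29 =41.28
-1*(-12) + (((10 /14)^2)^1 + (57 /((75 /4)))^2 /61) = 23653649 /1868125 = 12.66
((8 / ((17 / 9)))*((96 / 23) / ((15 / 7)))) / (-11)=-16128 / 21505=-0.75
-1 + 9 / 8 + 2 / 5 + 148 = 5941 / 40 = 148.52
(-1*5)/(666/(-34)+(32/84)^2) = 0.26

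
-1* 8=-8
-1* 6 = -6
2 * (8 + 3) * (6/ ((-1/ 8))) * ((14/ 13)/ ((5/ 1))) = -14784/ 65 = -227.45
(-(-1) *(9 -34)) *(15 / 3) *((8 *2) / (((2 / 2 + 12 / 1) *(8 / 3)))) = -750 / 13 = -57.69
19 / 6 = 3.17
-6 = -6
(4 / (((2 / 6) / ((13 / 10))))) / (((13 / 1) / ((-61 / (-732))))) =1 / 10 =0.10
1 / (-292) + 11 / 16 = 799 / 1168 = 0.68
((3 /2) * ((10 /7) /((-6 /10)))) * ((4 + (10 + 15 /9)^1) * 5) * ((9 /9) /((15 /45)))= -839.29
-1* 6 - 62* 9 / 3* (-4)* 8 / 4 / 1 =1482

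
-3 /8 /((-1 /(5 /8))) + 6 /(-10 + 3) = -279 /448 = -0.62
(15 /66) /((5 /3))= 3 /22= 0.14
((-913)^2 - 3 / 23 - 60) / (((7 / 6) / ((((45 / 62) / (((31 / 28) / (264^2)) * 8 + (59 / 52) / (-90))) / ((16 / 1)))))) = -122129845437600 / 47028767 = -2596917.87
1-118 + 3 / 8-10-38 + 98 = -533 / 8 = -66.62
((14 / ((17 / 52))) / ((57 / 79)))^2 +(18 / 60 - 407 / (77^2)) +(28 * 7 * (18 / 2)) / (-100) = 88700106621157 / 25304998950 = 3505.24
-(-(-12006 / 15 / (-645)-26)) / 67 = -26616 / 72025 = -0.37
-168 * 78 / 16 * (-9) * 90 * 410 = 271989900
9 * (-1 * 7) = -63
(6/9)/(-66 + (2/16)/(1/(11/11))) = -16/1581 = -0.01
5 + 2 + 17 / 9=80 / 9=8.89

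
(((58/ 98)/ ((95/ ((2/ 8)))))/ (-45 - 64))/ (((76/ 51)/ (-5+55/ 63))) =0.00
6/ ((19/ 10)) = 60/ 19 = 3.16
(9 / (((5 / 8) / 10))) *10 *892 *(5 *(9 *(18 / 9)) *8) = 924825600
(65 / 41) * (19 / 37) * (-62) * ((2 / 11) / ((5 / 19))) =-581932 / 16687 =-34.87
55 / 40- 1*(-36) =299 / 8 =37.38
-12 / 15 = -4 / 5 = -0.80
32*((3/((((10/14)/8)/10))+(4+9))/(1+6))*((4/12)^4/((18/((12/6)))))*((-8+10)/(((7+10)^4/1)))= 22336/426207663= 0.00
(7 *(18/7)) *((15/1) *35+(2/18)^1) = 9452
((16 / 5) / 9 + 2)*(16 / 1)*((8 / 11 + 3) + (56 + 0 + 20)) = 1487392 / 495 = 3004.83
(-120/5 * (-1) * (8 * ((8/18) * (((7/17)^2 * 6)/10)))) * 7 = 87808/1445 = 60.77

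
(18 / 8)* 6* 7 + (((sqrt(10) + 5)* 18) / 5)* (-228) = -8019 / 2 - 4104* sqrt(10) / 5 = -6605.10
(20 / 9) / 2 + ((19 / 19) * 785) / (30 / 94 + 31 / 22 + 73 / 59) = 28854436 / 108549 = 265.82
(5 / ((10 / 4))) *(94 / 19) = 188 / 19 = 9.89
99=99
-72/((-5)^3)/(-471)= -24/19625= -0.00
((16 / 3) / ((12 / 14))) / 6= 28 / 27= 1.04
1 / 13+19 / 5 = 252 / 65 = 3.88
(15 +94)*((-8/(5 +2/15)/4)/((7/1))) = -3270/539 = -6.07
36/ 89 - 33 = -32.60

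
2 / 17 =0.12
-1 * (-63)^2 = -3969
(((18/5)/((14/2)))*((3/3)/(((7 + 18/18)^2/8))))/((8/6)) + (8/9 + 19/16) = 2677/1260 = 2.12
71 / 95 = 0.75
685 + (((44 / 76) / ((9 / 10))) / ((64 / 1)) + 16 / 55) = 206248177 / 300960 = 685.30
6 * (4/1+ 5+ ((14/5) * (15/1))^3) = 444582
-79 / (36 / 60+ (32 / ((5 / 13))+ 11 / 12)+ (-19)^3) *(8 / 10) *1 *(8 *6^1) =182016 / 406457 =0.45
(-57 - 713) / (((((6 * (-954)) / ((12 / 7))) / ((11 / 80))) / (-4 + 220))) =363 / 53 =6.85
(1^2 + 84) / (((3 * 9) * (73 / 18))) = 170 / 219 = 0.78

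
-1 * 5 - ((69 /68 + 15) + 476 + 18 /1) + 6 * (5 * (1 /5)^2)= -174697 /340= -513.81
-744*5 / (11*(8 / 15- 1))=55800 / 77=724.68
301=301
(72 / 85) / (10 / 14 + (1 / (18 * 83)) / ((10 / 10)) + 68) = 752976 / 61082785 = 0.01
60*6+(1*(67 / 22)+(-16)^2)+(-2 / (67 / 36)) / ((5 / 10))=909305 / 1474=616.90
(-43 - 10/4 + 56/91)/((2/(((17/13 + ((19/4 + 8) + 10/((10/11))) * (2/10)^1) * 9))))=-3308445/2704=-1223.54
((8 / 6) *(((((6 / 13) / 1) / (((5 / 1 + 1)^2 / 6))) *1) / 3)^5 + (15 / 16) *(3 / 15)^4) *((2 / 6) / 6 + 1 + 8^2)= 0.10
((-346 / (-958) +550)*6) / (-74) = -790869 / 17723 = -44.62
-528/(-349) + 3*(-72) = -74856/349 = -214.49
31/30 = 1.03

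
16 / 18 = 8 / 9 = 0.89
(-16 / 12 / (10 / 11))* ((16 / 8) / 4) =-11 / 15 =-0.73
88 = 88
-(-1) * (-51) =-51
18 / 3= 6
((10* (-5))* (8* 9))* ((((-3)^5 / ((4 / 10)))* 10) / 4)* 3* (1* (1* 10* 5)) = 820125000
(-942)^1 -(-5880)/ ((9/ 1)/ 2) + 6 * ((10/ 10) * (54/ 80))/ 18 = 43787/ 120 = 364.89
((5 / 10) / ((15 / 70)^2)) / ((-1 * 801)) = -98 / 7209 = -0.01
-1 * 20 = -20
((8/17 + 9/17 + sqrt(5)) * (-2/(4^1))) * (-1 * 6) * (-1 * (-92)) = 276 + 276 * sqrt(5) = 893.15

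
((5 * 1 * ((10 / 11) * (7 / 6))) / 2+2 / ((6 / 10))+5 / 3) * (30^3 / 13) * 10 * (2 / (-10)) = -31783.22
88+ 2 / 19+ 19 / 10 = 17101 / 190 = 90.01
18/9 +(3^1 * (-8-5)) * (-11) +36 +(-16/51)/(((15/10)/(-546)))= 29641/51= 581.20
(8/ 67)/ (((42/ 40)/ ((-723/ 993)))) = -38560/ 465717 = -0.08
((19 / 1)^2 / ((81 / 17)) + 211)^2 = 539539984 / 6561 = 82234.41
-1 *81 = -81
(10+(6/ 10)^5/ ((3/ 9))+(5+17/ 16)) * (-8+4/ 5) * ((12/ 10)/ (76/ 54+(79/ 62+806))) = -18413416611/ 105760390625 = -0.17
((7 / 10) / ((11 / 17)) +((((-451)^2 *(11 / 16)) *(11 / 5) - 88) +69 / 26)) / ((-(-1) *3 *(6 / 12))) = 3518483519 / 17160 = 205039.83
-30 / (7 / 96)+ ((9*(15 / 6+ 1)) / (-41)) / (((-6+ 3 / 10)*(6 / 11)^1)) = -4484345 / 10906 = -411.18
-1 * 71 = -71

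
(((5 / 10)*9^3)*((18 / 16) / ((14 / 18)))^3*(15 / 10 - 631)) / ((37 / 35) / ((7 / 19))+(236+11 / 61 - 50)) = -148767530673555 / 40504188928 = -3672.89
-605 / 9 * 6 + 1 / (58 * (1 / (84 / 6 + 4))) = -35063 / 87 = -403.02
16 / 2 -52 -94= -138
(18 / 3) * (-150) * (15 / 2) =-6750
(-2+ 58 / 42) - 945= -945.62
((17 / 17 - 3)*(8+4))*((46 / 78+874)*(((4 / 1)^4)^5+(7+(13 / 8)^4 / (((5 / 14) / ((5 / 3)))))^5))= -328369659052048915906066726813237691 / 14226871222863396864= -23080946886223308.70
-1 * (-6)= 6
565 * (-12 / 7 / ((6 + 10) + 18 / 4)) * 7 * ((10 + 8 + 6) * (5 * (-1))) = 1627200 / 41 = 39687.80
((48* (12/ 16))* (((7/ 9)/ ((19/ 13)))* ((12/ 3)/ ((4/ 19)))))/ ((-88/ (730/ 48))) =-33215/ 528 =-62.91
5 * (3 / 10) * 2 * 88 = 264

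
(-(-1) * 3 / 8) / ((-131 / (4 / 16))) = -3 / 4192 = -0.00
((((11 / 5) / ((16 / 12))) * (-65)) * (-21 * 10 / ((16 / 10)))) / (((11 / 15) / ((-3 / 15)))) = -61425 / 16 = -3839.06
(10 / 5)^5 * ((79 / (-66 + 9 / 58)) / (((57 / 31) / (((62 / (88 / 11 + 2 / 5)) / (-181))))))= 704528320 / 827413083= 0.85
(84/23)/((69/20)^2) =11200/36501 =0.31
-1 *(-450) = 450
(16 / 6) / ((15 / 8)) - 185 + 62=-5471 / 45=-121.58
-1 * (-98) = 98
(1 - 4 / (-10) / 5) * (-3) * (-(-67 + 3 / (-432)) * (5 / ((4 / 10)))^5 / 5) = -6784453125 / 512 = -13250885.01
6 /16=3 /8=0.38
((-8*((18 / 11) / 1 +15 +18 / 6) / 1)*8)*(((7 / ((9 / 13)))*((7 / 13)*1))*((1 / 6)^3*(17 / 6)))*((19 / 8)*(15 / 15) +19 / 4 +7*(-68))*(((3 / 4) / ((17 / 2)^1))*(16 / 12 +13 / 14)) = 226765 / 27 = 8398.70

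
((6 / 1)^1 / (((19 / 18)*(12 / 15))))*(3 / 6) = 135 / 38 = 3.55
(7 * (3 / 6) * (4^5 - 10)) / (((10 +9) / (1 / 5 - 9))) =-156156 / 95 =-1643.75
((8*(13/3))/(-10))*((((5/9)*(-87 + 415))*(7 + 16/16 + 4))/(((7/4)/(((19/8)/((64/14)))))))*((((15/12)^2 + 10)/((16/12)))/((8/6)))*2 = -29273.36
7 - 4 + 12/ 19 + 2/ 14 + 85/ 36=29377/ 4788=6.14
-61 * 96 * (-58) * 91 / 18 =5151328 / 3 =1717109.33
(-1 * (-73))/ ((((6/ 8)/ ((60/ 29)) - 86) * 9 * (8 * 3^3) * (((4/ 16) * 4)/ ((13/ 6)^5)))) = -10424765/ 497901168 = -0.02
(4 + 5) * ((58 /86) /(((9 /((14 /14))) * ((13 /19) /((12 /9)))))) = 2204 /1677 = 1.31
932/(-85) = -932/85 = -10.96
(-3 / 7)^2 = 9 / 49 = 0.18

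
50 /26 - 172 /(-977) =26661 /12701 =2.10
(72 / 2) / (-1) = -36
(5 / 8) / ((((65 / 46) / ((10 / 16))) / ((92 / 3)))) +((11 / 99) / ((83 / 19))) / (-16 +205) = 124478321 / 14683032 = 8.48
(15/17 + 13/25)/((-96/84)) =-1043/850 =-1.23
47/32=1.47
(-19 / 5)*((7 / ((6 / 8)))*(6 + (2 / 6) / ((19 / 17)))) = -10052 / 45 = -223.38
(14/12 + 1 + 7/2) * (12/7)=68/7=9.71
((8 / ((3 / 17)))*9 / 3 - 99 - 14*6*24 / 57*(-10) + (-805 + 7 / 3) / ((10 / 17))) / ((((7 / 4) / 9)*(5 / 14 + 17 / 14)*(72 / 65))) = -3608111 / 1254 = -2877.28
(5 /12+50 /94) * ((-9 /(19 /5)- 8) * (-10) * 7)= 3688825 /5358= 688.47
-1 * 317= -317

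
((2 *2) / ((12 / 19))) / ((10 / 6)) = 19 / 5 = 3.80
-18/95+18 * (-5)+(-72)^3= -35467128/95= -373338.19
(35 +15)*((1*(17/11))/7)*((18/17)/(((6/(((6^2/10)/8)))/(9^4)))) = 885735/154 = 5751.53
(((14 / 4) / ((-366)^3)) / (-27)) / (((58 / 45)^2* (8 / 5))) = 0.00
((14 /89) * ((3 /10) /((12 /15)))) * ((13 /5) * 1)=273 /1780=0.15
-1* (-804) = 804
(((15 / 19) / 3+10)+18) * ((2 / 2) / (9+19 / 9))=4833 / 1900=2.54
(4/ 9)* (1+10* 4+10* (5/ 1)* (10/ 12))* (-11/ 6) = -5456/ 81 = -67.36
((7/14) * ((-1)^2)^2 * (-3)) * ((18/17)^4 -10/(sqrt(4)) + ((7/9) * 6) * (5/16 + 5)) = -42191899/1336336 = -31.57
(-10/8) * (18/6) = -15/4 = -3.75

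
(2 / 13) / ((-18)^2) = 1 / 2106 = 0.00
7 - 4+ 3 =6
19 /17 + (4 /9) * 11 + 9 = 2296 /153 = 15.01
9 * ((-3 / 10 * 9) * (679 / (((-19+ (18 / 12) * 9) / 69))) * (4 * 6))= 4967909.67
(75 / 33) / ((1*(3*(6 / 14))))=175 / 99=1.77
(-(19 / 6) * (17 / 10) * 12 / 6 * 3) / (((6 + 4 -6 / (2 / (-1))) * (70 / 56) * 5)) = -646 / 1625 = -0.40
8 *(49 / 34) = 196 / 17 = 11.53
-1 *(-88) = 88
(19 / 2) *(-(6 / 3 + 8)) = -95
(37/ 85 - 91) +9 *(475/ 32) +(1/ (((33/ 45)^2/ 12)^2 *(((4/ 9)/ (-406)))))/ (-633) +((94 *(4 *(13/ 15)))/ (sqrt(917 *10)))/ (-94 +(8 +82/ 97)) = 6399432447789/ 8402762720 - 59267 *sqrt(9170)/ 142020375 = 761.55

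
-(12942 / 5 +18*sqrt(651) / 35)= -12942 / 5 - 18*sqrt(651) / 35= -2601.52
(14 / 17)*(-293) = -4102 / 17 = -241.29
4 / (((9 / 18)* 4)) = 2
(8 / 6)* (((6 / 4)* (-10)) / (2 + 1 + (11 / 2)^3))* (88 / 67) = -2816 / 18157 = -0.16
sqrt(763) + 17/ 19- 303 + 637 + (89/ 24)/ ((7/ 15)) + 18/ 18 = sqrt(763) + 365847/ 1064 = 371.46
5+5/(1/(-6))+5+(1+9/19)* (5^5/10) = 440.53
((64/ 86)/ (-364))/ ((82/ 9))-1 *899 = -144229303/ 160433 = -899.00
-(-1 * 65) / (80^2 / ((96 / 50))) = 39 / 2000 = 0.02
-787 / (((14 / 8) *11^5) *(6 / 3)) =-1574 / 1127357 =-0.00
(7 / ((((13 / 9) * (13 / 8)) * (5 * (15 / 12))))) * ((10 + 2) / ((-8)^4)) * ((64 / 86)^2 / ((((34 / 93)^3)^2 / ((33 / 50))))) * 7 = 28246944419199891 / 18856329246722500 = 1.50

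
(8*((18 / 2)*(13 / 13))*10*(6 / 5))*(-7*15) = -90720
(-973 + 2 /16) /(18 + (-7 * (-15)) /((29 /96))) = -225707 /84816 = -2.66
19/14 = 1.36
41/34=1.21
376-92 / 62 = 11610 / 31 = 374.52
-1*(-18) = 18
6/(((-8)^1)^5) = -3/16384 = -0.00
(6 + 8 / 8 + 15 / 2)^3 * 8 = 24389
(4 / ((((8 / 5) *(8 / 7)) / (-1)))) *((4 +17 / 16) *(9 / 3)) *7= -59535 / 256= -232.56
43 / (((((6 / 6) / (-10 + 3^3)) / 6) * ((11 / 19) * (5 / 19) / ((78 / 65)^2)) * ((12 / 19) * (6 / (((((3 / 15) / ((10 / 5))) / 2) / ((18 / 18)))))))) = 15041787 / 27500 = 546.97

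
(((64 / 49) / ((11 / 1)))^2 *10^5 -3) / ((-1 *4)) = -351.72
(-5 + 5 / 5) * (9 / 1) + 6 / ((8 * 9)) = -35.92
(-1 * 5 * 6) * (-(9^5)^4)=364729963771707864030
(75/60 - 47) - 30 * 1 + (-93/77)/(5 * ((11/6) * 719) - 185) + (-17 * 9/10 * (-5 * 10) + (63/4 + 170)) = 2589557567/2959495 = 875.00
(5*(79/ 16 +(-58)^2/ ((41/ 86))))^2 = 536409455065225/ 430336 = 1246489847.62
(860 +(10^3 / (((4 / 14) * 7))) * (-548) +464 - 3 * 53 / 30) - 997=-2736783 / 10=-273678.30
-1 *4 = -4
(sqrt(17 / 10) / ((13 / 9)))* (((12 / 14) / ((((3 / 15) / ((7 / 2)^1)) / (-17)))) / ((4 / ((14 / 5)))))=-3213* sqrt(170) / 260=-161.12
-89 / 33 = -2.70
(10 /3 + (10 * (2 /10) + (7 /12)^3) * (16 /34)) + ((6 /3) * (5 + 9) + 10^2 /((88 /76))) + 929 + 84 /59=2500271335 /2383128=1049.16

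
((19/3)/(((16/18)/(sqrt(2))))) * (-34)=-969 * sqrt(2)/4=-342.59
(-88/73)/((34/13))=-572/1241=-0.46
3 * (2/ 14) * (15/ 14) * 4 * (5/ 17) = 450/ 833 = 0.54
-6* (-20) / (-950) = -12 / 95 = -0.13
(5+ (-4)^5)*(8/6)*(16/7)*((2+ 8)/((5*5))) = -1242.21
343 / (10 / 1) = 343 / 10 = 34.30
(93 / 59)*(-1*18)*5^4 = -17733.05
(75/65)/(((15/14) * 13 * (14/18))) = 18/169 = 0.11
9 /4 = 2.25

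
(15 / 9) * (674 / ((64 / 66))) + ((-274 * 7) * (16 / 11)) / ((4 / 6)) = -532627 / 176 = -3026.29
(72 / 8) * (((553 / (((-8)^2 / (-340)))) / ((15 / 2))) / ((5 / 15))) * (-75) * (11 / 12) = 23267475 / 32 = 727108.59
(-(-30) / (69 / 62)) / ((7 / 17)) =10540 / 161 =65.47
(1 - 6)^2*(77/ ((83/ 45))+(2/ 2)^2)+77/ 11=89281/ 83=1075.67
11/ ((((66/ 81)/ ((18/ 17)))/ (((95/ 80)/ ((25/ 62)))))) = 143127/ 3400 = 42.10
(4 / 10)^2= 4 / 25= 0.16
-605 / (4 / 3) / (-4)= 1815 / 16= 113.44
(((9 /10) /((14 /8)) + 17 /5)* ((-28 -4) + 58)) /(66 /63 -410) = -5343 /21470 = -0.25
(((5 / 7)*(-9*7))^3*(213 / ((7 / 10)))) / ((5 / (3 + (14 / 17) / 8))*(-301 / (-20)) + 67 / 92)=-3767796405000 / 3394307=-1110034.07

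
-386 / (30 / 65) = -2509 / 3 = -836.33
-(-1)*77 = 77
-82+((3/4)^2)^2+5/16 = -20831/256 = -81.37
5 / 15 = 1 / 3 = 0.33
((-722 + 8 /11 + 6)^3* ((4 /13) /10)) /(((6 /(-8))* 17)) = 3896575008256 /4412265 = 883123.52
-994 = -994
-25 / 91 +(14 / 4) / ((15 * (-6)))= -5137 / 16380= -0.31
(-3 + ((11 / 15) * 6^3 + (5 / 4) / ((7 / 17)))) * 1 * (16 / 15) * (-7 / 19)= -88724 / 1425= -62.26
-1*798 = -798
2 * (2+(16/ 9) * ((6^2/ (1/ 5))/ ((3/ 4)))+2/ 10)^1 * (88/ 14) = 80872/ 15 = 5391.47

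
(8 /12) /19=2 /57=0.04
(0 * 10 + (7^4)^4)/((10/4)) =13293172227840.40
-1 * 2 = -2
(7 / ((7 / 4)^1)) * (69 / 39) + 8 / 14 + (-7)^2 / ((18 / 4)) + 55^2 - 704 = 1916081 / 819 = 2339.54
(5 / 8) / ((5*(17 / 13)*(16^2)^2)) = 13 / 8912896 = 0.00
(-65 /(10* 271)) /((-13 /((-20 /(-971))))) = 10 /263141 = 0.00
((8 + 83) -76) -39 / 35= 486 / 35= 13.89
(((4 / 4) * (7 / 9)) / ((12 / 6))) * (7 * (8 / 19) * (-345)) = -22540 / 57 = -395.44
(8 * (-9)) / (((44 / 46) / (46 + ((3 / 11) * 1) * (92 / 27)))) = -427432 / 121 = -3532.50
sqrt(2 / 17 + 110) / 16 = 3 * sqrt(221) / 68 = 0.66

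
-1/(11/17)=-17/11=-1.55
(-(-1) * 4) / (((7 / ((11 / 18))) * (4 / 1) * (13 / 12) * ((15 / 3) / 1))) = 22 / 1365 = 0.02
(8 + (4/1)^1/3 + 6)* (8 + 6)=644/3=214.67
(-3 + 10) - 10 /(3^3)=6.63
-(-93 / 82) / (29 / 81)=7533 / 2378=3.17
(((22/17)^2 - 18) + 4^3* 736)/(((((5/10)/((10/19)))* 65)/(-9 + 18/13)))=-5388901848/927979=-5807.14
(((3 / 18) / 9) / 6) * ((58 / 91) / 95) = 29 / 1400490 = 0.00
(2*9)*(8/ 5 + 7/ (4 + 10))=37.80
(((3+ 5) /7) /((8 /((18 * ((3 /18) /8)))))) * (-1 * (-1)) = 3 /56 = 0.05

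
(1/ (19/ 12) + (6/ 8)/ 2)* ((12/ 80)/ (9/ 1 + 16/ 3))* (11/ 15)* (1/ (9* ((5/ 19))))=561/ 172000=0.00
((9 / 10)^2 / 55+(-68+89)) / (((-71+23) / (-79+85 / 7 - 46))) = 3043633 / 61600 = 49.41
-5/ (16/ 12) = -15/ 4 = -3.75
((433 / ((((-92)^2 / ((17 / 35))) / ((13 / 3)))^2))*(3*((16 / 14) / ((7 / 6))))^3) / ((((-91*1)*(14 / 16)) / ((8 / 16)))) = -8433232704 / 1976203903885225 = -0.00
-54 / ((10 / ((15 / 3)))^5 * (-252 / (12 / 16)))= 9 / 1792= 0.01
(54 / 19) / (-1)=-54 / 19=-2.84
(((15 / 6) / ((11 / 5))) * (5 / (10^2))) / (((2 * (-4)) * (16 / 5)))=-25 / 11264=-0.00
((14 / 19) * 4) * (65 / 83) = 3640 / 1577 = 2.31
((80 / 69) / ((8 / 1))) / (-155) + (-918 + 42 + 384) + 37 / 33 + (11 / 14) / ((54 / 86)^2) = -39133271641 / 80045658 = -488.89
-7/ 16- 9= -151/ 16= -9.44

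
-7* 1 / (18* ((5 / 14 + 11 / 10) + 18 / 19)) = -4655 / 28782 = -0.16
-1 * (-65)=65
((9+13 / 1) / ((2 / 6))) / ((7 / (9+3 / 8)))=2475 / 28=88.39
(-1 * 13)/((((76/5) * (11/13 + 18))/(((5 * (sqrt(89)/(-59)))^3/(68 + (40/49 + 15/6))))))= 0.00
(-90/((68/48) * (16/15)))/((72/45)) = -37.22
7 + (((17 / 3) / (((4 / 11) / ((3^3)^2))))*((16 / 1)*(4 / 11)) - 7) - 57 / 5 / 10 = 3304743 / 50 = 66094.86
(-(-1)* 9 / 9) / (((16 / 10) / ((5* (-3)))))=-75 / 8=-9.38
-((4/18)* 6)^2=-16/9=-1.78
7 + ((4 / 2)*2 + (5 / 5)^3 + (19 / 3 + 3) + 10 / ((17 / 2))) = 22.51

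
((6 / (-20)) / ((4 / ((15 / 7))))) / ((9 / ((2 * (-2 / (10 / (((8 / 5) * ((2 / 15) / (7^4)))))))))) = 0.00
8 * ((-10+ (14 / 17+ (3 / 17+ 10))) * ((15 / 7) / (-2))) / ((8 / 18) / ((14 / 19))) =-270 / 19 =-14.21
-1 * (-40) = 40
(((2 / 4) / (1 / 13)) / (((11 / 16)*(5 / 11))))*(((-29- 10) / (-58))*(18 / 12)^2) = 4563 / 145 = 31.47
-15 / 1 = -15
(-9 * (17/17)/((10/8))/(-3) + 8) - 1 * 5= 27/5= 5.40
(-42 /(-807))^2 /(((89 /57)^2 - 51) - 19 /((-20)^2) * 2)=-127360800 /2287861688491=-0.00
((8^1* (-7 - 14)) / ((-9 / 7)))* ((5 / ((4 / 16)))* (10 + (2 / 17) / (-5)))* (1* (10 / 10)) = 1329664 / 51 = 26071.84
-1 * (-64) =64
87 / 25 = 3.48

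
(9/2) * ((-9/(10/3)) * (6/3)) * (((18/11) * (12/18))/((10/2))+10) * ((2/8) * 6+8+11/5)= -7989111/2750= -2905.13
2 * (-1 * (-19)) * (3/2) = 57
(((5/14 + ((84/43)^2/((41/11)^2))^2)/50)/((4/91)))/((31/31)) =760612334004497/3864285813024400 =0.20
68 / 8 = 17 / 2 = 8.50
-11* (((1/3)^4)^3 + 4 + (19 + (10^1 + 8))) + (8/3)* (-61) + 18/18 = -325596197/531441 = -612.67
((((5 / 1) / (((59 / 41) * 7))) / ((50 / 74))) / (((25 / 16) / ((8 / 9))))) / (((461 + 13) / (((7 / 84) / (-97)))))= -24272 / 32043792375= -0.00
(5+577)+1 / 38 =22117 / 38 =582.03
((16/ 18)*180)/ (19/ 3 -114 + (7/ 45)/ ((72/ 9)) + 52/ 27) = -172800/ 114179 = -1.51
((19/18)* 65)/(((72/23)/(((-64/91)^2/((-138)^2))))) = 6080/10680579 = 0.00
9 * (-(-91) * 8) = 6552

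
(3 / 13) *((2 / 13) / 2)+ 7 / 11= 1216 / 1859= 0.65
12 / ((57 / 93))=372 / 19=19.58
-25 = -25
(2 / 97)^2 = 4 / 9409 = 0.00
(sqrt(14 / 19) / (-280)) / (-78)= sqrt(266) / 414960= 0.00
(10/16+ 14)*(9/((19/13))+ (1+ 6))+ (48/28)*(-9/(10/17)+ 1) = 446667/2660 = 167.92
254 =254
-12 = -12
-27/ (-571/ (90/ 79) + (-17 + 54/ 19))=46170/ 881281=0.05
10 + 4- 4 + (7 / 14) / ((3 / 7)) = 67 / 6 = 11.17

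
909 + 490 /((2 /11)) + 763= 4367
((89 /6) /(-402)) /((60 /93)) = -2759 /48240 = -0.06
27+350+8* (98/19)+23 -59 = 7263/19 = 382.26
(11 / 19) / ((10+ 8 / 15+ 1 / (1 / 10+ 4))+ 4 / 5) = 0.05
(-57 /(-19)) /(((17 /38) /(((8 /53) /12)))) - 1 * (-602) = 542478 /901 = 602.08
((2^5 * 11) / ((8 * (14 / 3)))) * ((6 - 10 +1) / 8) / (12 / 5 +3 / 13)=-715 / 532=-1.34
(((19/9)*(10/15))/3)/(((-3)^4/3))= 38/2187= 0.02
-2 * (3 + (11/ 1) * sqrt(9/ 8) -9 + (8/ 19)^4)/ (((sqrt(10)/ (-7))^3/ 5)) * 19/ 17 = -26679569 * sqrt(10)/ 116603 + 215061 * sqrt(5)/ 340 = 690.83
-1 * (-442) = 442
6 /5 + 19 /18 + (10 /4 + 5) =9.76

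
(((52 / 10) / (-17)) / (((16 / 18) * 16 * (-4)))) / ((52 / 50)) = 45 / 8704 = 0.01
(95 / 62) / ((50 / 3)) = 57 / 620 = 0.09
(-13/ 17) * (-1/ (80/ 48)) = 39/ 85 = 0.46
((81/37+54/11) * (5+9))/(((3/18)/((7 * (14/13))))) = 23782248/5291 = 4494.85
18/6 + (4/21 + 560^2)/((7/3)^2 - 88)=-19741209/5201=-3795.66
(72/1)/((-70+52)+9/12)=-96/23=-4.17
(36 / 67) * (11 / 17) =396 / 1139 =0.35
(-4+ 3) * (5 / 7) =-0.71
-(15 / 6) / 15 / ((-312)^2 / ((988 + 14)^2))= -27889 / 16224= -1.72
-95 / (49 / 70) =-950 / 7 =-135.71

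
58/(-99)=-0.59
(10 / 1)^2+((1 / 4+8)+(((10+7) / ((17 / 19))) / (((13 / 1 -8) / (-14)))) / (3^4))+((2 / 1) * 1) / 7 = 1223347 / 11340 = 107.88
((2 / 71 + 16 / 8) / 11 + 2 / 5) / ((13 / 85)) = 38794 / 10153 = 3.82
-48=-48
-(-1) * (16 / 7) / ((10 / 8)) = 64 / 35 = 1.83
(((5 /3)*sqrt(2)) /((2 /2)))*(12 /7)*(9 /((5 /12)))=432*sqrt(2) /7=87.28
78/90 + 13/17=416/255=1.63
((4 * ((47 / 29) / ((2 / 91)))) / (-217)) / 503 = -1222 / 452197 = -0.00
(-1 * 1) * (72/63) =-8/7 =-1.14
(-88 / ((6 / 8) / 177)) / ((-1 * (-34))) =-10384 / 17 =-610.82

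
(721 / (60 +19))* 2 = 1442 / 79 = 18.25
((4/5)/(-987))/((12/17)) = -17/14805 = -0.00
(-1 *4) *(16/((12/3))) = -16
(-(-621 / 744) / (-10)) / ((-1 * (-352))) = -207 / 872960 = -0.00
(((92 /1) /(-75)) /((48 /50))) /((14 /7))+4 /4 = 13 /36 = 0.36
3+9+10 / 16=101 / 8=12.62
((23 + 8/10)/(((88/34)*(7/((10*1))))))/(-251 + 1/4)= -34/649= -0.05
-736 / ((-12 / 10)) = 1840 / 3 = 613.33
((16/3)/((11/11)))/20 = 4/15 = 0.27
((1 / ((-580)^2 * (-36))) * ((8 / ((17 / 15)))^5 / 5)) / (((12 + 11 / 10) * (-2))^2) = -8640000 / 20491945586657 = -0.00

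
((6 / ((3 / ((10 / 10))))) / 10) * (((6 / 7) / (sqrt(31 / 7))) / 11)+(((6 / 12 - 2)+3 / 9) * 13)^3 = -753571 / 216+6 * sqrt(217) / 11935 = -3488.75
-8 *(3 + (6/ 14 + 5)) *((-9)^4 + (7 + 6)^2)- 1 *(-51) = -453743.29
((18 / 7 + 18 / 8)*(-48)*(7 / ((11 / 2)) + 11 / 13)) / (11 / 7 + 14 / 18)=-1104435 / 5291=-208.74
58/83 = 0.70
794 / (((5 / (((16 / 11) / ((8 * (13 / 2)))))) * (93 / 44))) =12704 / 6045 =2.10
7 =7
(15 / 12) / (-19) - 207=-15737 / 76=-207.07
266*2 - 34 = 498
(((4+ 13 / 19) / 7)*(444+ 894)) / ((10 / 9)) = 535869 / 665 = 805.82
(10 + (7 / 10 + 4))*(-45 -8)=-779.10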